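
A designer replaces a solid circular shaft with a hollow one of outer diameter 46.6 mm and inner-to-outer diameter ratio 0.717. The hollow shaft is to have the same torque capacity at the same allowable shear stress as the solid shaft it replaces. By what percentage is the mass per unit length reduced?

40.4 %

Equal τ_max and T ⇒ the solid shaft needs d_s³ = d_o³(1−k⁴), so d_s = 46.6·(1−0.717⁴)^(1/3) = 42.07 mm.
Area ratio A_h/A_s = d_o²(1−k²)/d_s² = (1−k²)/(1−k⁴)^(2/3) = 0.5962.
Mass saving = 1 − 0.5962 = 40.4 %.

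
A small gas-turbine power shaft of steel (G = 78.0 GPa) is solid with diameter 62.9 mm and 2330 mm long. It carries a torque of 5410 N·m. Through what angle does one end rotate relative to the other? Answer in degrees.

6.03°

J = πd⁴/32 = π(0.0629)⁴/32 = 1.537×10^-6 m⁴.
θ = T·L/(G·J) = 5410 × 2.33 / (78.0×10⁹ × 1.537×10^-6) = 0.1052 rad.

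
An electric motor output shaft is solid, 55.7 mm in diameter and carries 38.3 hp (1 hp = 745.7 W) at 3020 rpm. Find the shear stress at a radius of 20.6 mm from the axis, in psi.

ω = 2π·3020/60 = 316.3 rad/s, so T = P/ω = 38.3×745.7 / 316.3 = 90.31 N·m.
J = πd⁴/32 = π(0.0557)⁴/32 = 9.450×10^-7 m⁴.
Shear stress varies linearly with radius: τ = T·r/J = 90.31 × 0.0206 / 9.450×10^-7 = 1.969×10^6 Pa.

286 psi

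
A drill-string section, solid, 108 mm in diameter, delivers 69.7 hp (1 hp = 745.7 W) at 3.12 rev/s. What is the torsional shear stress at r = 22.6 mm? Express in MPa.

4.49 MPa

ω = 2π·3.12 = 19.60 rad/s, so T = P/ω = 69.7×745.7 / 19.60 = 2651 N·m.
J = πd⁴/32 = π(0.108)⁴/32 = 1.336×10^-5 m⁴.
Shear stress varies linearly with radius: τ = T·r/J = 2651 × 0.0226 / 1.336×10^-5 = 4.486×10^6 Pa.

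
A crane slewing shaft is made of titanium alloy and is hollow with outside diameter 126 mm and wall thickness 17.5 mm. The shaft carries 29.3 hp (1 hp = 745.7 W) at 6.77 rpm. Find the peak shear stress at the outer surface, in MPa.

108 MPa

ω = 2π·6.77/60 = 0.7090 rad/s, so T = P/ω = 29.3×745.7 / 0.7090 = 30820 N·m.
J = π(d_o⁴ − d_i⁴)/32 = π(0.126⁴ − 0.0910⁴)/32 = 1.801×10^-5 m⁴.
τ_max = T·r/J = 30820 × 0.0630 / 1.801×10^-5 = 1.078×10^8 Pa.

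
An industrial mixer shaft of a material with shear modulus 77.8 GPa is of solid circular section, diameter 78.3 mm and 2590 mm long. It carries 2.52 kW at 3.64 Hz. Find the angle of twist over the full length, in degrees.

0.0570°

ω = 2π·3.64 = 22.87 rad/s, so T = P/ω = 2.52×10³ / 22.87 = 110.2 N·m.
J = πd⁴/32 = π(0.0783)⁴/32 = 3.690×10^-6 m⁴.
θ = T·L/(G·J) = 110.2 × 2.59 / (77.8×10⁹ × 3.690×10^-6) = 9.940×10^-4 rad.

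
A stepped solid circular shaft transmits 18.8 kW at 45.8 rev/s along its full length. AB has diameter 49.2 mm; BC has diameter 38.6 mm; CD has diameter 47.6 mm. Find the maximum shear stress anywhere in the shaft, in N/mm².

ω = 2π·45.8 = 287.8 rad/s, so T = P/ω = 18.8×10³ / 287.8 = 65.33 N·m.
Under the same torque, τ_max = 16T/(πd³) is largest where d is smallest — segment BC (d = 38.6 mm).
τ_max = 16·65.33/(π·(0.0386)³) = 5.785×10^6 Pa.

5.79 N/mm²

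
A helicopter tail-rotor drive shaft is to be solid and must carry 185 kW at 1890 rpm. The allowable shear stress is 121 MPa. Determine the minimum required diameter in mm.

34.0 mm

ω = 2π·1890/60 = 197.9 rad/s, so T = P/ω = 185×10³ / 197.9 = 934.7 N·m.
For a solid shaft τ_max = 16T/(πd³), so d = (16T/(π τ_allow))^(1/3) = (16·934.7/(π·1.21×10^8))^(1/3) = 0.03401 m.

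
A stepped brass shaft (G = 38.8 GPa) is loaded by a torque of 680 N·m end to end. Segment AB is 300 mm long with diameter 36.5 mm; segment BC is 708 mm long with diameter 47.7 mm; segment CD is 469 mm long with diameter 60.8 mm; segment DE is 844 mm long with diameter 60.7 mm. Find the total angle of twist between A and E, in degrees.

J_AB = π(0.0365)⁴/32 = 1.74×10^-7 m⁴; J_BC = π(0.0477)⁴/32 = 5.08×10^-7 m⁴; J_CD = π(0.0608)⁴/32 = 1.34×10^-6 m⁴; J_DE = π(0.0607)⁴/32 = 1.33×10^-6 m⁴.
θ = (T/G)·Σ L_i/J_i = (680.0/38.8×10⁹)·(0.300/1.74×10^-7 + 0.708/5.08×10^-7 + 0.469/1.34×10^-6 + 0.844/1.33×10^-6) = 0.07181 rad.

4.11°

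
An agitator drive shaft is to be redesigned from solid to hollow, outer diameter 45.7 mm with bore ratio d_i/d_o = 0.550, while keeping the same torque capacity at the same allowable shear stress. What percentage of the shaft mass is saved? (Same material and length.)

Equal τ_max and T ⇒ the solid shaft needs d_s³ = d_o³(1−k⁴), so d_s = 45.7·(1−0.550⁴)^(1/3) = 44.26 mm.
Area ratio A_h/A_s = d_o²(1−k²)/d_s² = (1−k²)/(1−k⁴)^(2/3) = 0.7436.
Mass saving = 1 − 0.7436 = 25.6 %.

25.6 %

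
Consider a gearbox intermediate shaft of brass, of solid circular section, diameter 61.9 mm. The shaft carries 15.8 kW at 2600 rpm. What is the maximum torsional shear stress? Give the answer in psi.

181 psi

ω = 2π·2600/60 = 272.3 rad/s, so T = P/ω = 15.8×10³ / 272.3 = 58.03 N·m.
J = πd⁴/32 = π(0.0619)⁴/32 = 1.441×10^-6 m⁴.
τ_max = T·r/J = 58.03 × 0.0309 / 1.441×10^-6 = 1.246×10^6 Pa.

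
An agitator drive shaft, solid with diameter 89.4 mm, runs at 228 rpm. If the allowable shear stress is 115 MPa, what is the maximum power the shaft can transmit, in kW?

J = πd⁴/32 = π(0.0894)⁴/32 = 6.271×10^-6 m⁴.
T_max = τ_allow·J/r = 1.15×10^8 × 6.271×10^-6 / 0.0447 = 16130 N·m.
ω = 2π·228/60 = 23.88 rad/s, so P_max = T_max·ω = 3.852×10^5 W.

385 kW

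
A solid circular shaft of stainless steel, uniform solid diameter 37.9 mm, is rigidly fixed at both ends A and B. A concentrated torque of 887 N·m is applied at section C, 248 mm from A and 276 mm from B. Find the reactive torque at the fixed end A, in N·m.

467 N·m

With uniform GJ and both ends fixed, compatibility θ_AC = θ_CB gives T_A·a = T_B·b, together with T_A + T_B = T₀.
T_A = T₀·b/(a+b) = 887.0·276/524.0 = 467.2 N·m; T_B = 419.8 N·m.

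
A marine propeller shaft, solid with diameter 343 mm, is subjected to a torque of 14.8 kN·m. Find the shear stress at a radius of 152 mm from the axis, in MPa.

J = πd⁴/32 = π(0.343)⁴/32 = 1.359×10^-3 m⁴.
Shear stress varies linearly with radius: τ = T·r/J = 14800 × 0.152 / 1.359×10^-3 = 1.655×10^6 Pa.

1.66 MPa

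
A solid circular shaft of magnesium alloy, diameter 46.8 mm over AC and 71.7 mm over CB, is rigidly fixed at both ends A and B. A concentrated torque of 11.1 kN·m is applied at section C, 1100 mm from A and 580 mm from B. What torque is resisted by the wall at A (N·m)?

Compatibility: T_A·a/J_AC = T_B·b/J_CB with T_A + T_B = T₀.
J_AC = 4.71×10^-7 m⁴, J_CB = 2.59×10^-6 m⁴, so T_A = T₀·(J_AC/a)/((J_AC/a)+(J_CB/b)) = 969.6 N·m, T_B = 10130 N·m.

970 N·m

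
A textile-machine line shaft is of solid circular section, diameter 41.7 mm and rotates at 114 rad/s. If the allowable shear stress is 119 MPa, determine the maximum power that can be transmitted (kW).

J = πd⁴/32 = π(0.0417)⁴/32 = 2.969×10^-7 m⁴.
T_max = τ_allow·J/r = 1.19×10^8 × 2.969×10^-7 / 0.0209 = 1694 N·m.
ω = 114 rad/s, so P_max = T_max·ω = 1.931×10^5 W.

193 kW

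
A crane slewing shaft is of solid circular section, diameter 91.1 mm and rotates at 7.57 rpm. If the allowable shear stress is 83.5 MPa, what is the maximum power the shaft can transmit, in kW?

J = πd⁴/32 = π(0.0911)⁴/32 = 6.762×10^-6 m⁴.
T_max = τ_allow·J/r = 8.35×10^7 × 6.762×10^-6 / 0.0456 = 12400 N·m.
ω = 2π·7.57/60 = 0.7927 rad/s, so P_max = T_max·ω = 9826 W.

9.83 kW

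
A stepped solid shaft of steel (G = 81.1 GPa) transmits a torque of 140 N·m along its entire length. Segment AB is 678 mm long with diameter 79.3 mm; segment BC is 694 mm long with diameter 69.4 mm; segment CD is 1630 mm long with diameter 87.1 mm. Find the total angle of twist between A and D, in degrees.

J_AB = π(0.0793)⁴/32 = 3.88×10^-6 m⁴; J_BC = π(0.0694)⁴/32 = 2.28×10^-6 m⁴; J_CD = π(0.0871)⁴/32 = 5.65×10^-6 m⁴.
θ = (T/G)·Σ L_i/J_i = (140.0/81.1×10⁹)·(0.678/3.88×10^-6 + 0.694/2.28×10^-6 + 1.63/5.65×10^-6) = 1.326×10^-3 rad.

0.0759°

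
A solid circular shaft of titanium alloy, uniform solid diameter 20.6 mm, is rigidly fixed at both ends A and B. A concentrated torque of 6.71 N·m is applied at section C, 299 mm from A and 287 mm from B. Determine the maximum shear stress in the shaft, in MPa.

1.99 MPa

With uniform GJ and both ends fixed, compatibility θ_AC = θ_CB gives T_A·a = T_B·b, together with T_A + T_B = T₀.
T_A = T₀·b/(a+b) = 6.710·287/586.0 = 3.286 N·m; T_B = 3.424 N·m.
τ in each portion: τ_AC = 1.91×10^6 Pa, τ_CB = 1.99×10^6 Pa; maximum is in CB.
τ_max = T_CB·r/J = 3.424·0.0103/1.77×10^-8 = 1.995×10^6 Pa.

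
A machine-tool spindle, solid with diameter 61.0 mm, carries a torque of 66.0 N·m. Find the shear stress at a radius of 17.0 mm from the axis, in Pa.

825000 Pa

J = πd⁴/32 = π(0.0610)⁴/32 = 1.359×10^-6 m⁴.
Shear stress varies linearly with radius: τ = T·r/J = 66.00 × 0.0170 / 1.359×10^-6 = 8.254×10^5 Pa.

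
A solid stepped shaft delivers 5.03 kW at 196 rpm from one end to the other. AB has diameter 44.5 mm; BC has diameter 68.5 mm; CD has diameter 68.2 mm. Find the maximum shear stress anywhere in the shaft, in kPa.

14200 kPa

ω = 2π·196/60 = 20.53 rad/s, so T = P/ω = 5.03×10³ / 20.53 = 245.1 N·m.
Under the same torque, τ_max = 16T/(πd³) is largest where d is smallest — segment AB (d = 44.5 mm).
τ_max = 16·245.1/(π·(0.0445)³) = 1.416×10^7 Pa.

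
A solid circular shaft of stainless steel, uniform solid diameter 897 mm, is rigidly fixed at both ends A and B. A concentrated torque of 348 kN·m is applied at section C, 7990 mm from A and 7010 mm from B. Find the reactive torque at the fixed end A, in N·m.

With uniform GJ and both ends fixed, compatibility θ_AC = θ_CB gives T_A·a = T_B·b, together with T_A + T_B = T₀.
T_A = T₀·b/(a+b) = 348000·7010/15000 = 162600 N·m; T_B = 185400 N·m.

163000 N·m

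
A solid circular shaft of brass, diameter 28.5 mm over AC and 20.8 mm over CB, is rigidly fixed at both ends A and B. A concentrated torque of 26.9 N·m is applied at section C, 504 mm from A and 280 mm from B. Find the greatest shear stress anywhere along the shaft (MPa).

5.15 MPa

Compatibility: T_A·a/J_AC = T_B·b/J_CB with T_A + T_B = T₀.
J_AC = 6.48×10^-8 m⁴, J_CB = 1.84×10^-8 m⁴, so T_A = T₀·(J_AC/a)/((J_AC/a)+(J_CB/b)) = 17.81 N·m, T_B = 9.093 N·m.
τ in each portion: τ_AC = 3.92×10^6 Pa, τ_CB = 5.15×10^6 Pa; maximum is in CB.
τ_max = T_CB·r/J = 9.093·0.0104/1.84×10^-8 = 5.146×10^6 Pa.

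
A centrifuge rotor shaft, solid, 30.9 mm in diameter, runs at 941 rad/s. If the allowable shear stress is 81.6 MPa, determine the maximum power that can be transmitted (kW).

445 kW

J = πd⁴/32 = π(0.0309)⁴/32 = 8.950×10^-8 m⁴.
T_max = τ_allow·J/r = 8.16×10^7 × 8.950×10^-8 / 0.0154 = 472.7 N·m.
ω = 941 rad/s, so P_max = T_max·ω = 4.448×10^5 W.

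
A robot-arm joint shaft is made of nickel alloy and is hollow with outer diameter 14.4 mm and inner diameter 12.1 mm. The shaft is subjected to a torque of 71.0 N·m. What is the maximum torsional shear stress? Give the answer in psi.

35000 psi

J = π(d_o⁴ − d_i⁴)/32 = π(0.0144⁴ − 0.0121⁴)/32 = 2.117×10^-9 m⁴.
τ_max = T·r/J = 71.00 × 0.00720 / 2.117×10^-9 = 2.415×10^8 Pa.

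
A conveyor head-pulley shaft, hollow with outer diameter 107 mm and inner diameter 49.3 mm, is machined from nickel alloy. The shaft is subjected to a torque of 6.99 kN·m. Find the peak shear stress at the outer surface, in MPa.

J = π(d_o⁴ − d_i⁴)/32 = π(0.107⁴ − 0.0493⁴)/32 = 1.229×10^-5 m⁴.
τ_max = T·r/J = 6990 × 0.0535 / 1.229×10^-5 = 3.043×10^7 Pa.

30.4 MPa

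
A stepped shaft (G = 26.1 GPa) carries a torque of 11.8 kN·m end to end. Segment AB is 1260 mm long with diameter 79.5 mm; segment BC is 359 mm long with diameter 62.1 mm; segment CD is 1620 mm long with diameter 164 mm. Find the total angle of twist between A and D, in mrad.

J_AB = π(0.0795)⁴/32 = 3.92×10^-6 m⁴; J_BC = π(0.0621)⁴/32 = 1.46×10^-6 m⁴; J_CD = π(0.164)⁴/32 = 7.10×10^-5 m⁴.
θ = (T/G)·Σ L_i/J_i = (11800/26.1×10⁹)·(1.26/3.92×10^-6 + 0.359/1.46×10^-6 + 1.62/7.10×10^-5) = 0.2667 rad.

267 mrad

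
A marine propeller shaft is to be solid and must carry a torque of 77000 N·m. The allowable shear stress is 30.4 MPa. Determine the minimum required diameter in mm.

235 mm

For a solid shaft τ_max = 16T/(πd³), so d = (16T/(π τ_allow))^(1/3) = (16·77000/(π·3.04×10^7))^(1/3) = 0.2345 m.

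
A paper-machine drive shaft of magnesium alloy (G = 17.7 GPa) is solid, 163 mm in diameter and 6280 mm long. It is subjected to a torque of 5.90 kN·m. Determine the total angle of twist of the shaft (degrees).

1.73°

J = πd⁴/32 = π(0.163)⁴/32 = 6.930×10^-5 m⁴.
θ = T·L/(G·J) = 5900 × 6.28 / (17.7×10⁹ × 6.930×10^-5) = 0.03021 rad.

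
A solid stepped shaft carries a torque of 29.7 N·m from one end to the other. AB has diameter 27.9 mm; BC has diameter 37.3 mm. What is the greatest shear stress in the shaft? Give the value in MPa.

6.96 MPa

Under the same torque, τ_max = 16T/(πd³) is largest where d is smallest — segment AB (d = 27.9 mm).
τ_max = 16·29.70/(π·(0.0279)³) = 6.965×10^6 Pa.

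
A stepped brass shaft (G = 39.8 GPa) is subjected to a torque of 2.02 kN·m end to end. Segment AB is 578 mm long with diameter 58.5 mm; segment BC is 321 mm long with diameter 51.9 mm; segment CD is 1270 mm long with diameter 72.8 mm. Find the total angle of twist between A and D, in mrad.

J_AB = π(0.0585)⁴/32 = 1.15×10^-6 m⁴; J_BC = π(0.0519)⁴/32 = 7.12×10^-7 m⁴; J_CD = π(0.0728)⁴/32 = 2.76×10^-6 m⁴.
θ = (T/G)·Σ L_i/J_i = (2020/39.8×10⁹)·(0.578/1.15×10^-6 + 0.321/7.12×10^-7 + 1.27/2.76×10^-6) = 0.07176 rad.

71.8 mrad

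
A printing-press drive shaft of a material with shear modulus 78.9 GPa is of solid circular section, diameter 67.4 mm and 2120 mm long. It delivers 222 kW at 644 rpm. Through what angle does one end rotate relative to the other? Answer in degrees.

2.50°

ω = 2π·644/60 = 67.44 rad/s, so T = P/ω = 222×10³ / 67.44 = 3292 N·m.
J = πd⁴/32 = π(0.0674)⁴/32 = 2.026×10^-6 m⁴.
θ = T·L/(G·J) = 3292 × 2.12 / (78.9×10⁹ × 2.026×10^-6) = 0.04366 rad.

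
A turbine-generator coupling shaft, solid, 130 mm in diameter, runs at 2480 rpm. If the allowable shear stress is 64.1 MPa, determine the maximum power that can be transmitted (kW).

7180 kW

J = πd⁴/32 = π(0.130)⁴/32 = 2.804×10^-5 m⁴.
T_max = τ_allow·J/r = 6.41×10^7 × 2.804×10^-5 / 0.0650 = 27650 N·m.
ω = 2π·2480/60 = 259.7 rad/s, so P_max = T_max·ω = 7.181×10^6 W.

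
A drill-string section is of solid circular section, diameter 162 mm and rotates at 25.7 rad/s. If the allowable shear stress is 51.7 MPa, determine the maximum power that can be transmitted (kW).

J = πd⁴/32 = π(0.162)⁴/32 = 6.762×10^-5 m⁴.
T_max = τ_allow·J/r = 5.17×10^7 × 6.762×10^-5 / 0.0810 = 43160 N·m.
ω = 25.7 rad/s, so P_max = T_max·ω = 1.109×10^6 W.

1110 kW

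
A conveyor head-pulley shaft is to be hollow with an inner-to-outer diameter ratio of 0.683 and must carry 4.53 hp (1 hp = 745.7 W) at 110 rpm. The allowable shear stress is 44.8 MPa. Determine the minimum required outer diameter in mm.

34.9 mm

ω = 2π·110/60 = 11.52 rad/s, so T = P/ω = 4.53×745.7 / 11.52 = 293.3 N·m.
For a hollow shaft with d_i/d_o = 0.683: τ_max = 16T/(π d_o³ (1−k⁴)), so d_o = [16T/(π τ_allow (1−k⁴))]^(1/3) = [16·293.3/(π·4.48×10^7·0.7824)]^(1/3) = 0.03493 m.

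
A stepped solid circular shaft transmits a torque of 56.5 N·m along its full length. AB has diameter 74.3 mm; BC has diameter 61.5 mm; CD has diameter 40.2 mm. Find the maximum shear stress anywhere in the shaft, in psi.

Under the same torque, τ_max = 16T/(πd³) is largest where d is smallest — segment CD (d = 40.2 mm).
τ_max = 16·56.50/(π·(0.0402)³) = 4.429×10^6 Pa.

642 psi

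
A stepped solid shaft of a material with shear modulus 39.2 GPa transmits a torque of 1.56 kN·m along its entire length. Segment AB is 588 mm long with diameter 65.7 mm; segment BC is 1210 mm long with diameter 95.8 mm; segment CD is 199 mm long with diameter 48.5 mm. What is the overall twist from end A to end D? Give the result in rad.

J_AB = π(0.0657)⁴/32 = 1.83×10^-6 m⁴; J_BC = π(0.0958)⁴/32 = 8.27×10^-6 m⁴; J_CD = π(0.0485)⁴/32 = 5.43×10^-7 m⁴.
θ = (T/G)·Σ L_i/J_i = (1560/39.2×10⁹)·(0.588/1.83×10^-6 + 1.21/8.27×10^-6 + 0.199/5.43×10^-7) = 0.03319 rad.

0.0332 rad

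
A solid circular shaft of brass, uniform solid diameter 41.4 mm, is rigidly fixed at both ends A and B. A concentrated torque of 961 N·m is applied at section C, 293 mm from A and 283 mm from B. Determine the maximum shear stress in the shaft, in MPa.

With uniform GJ and both ends fixed, compatibility θ_AC = θ_CB gives T_A·a = T_B·b, together with T_A + T_B = T₀.
T_A = T₀·b/(a+b) = 961.0·283/576.0 = 472.2 N·m; T_B = 488.8 N·m.
τ in each portion: τ_AC = 3.39×10^7 Pa, τ_CB = 3.51×10^7 Pa; maximum is in CB.
τ_max = T_CB·r/J = 488.8·0.0207/2.88×10^-7 = 3.509×10^7 Pa.

35.1 MPa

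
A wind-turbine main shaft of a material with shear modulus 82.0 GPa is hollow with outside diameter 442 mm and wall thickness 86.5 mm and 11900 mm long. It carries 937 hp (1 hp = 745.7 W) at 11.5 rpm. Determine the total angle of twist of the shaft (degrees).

1.49°

ω = 2π·11.5/60 = 1.204 rad/s, so T = P/ω = 937×745.7 / 1.204 = 580200 N·m.
J = π(d_o⁴ − d_i⁴)/32 = π(0.442⁴ − 0.269⁴)/32 = 3.233×10^-3 m⁴.
θ = T·L/(G·J) = 580200 × 11.9 / (82.0×10⁹ × 3.233×10^-3) = 0.02604 rad.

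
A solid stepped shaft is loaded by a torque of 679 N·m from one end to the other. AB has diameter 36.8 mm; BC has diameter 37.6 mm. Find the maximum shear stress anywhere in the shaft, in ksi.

Under the same torque, τ_max = 16T/(πd³) is largest where d is smallest — segment AB (d = 36.8 mm).
τ_max = 16·679.0/(π·(0.0368)³) = 6.939×10^7 Pa.

10.1 ksi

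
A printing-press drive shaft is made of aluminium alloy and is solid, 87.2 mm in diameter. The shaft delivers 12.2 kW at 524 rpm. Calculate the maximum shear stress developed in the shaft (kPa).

ω = 2π·524/60 = 54.87 rad/s, so T = P/ω = 12.2×10³ / 54.87 = 222.3 N·m.
J = πd⁴/32 = π(0.0872)⁴/32 = 5.676×10^-6 m⁴.
τ_max = T·r/J = 222.3 × 0.0436 / 5.676×10^-6 = 1.708×10^6 Pa.

1710 kPa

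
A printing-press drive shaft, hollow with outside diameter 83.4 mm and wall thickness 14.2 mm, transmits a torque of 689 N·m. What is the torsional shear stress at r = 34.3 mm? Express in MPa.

J = π(d_o⁴ − d_i⁴)/32 = π(0.0834⁴ − 0.0550⁴)/32 = 3.851×10^-6 m⁴.
Shear stress varies linearly with radius: τ = T·r/J = 689.0 × 0.0343 / 3.851×10^-6 = 6.136×10^6 Pa.

6.14 MPa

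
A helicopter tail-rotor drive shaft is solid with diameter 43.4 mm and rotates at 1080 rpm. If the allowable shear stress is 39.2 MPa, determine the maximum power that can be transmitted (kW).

J = πd⁴/32 = π(0.0434)⁴/32 = 3.483×10^-7 m⁴.
T_max = τ_allow·J/r = 3.92×10^7 × 3.483×10^-7 / 0.0217 = 629.2 N·m.
ω = 2π·1080/60 = 113.1 rad/s, so P_max = T_max·ω = 7.116×10^4 W.

71.2 kW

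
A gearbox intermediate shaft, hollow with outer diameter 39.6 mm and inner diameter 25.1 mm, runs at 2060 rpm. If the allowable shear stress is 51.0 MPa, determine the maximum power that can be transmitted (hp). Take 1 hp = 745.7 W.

J = π(d_o⁴ − d_i⁴)/32 = π(0.0396⁴ − 0.0251⁴)/32 = 2.025×10^-7 m⁴.
T_max = τ_allow·J/r = 5.10×10^7 × 2.025×10^-7 / 0.0198 = 521.5 N·m.
ω = 2π·2060/60 = 215.7 rad/s, so P_max = T_max·ω = 1.125×10^5 W.

151 hp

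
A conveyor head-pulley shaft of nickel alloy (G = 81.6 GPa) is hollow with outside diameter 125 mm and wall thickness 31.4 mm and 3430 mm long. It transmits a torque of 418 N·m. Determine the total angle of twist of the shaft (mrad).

0.781 mrad

J = π(d_o⁴ − d_i⁴)/32 = π(0.125⁴ − 0.0622⁴)/32 = 2.250×10^-5 m⁴.
θ = T·L/(G·J) = 418.0 × 3.43 / (81.6×10⁹ × 2.250×10^-5) = 7.809×10^-4 rad.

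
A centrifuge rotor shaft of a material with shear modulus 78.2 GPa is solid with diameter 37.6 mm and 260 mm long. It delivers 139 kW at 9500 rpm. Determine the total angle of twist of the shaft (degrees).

0.136°

ω = 2π·9500/60 = 994.8 rad/s, so T = P/ω = 139×10³ / 994.8 = 139.7 N·m.
J = πd⁴/32 = π(0.0376)⁴/32 = 1.962×10^-7 m⁴.
θ = T·L/(G·J) = 139.7 × 0.260 / (78.2×10⁹ × 1.962×10^-7) = 2.367×10^-3 rad.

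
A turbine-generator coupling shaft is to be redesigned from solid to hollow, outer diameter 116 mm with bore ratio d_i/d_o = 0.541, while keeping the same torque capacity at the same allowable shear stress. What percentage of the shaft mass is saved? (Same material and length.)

24.9 %

Equal τ_max and T ⇒ the solid shaft needs d_s³ = d_o³(1−k⁴), so d_s = 116·(1−0.541⁴)^(1/3) = 112.6 mm.
Area ratio A_h/A_s = d_o²(1−k²)/d_s² = (1−k²)/(1−k⁴)^(2/3) = 0.7508.
Mass saving = 1 − 0.7508 = 24.9 %.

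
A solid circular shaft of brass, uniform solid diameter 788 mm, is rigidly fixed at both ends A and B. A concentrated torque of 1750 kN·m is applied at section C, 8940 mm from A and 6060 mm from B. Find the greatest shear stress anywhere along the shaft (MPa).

10.9 MPa

With uniform GJ and both ends fixed, compatibility θ_AC = θ_CB gives T_A·a = T_B·b, together with T_A + T_B = T₀.
T_A = T₀·b/(a+b) = 1.750e6·6060/15000 = 707000 N·m; T_B = 1.043e6 N·m.
τ in each portion: τ_AC = 7.36×10^6 Pa, τ_CB = 1.09×10^7 Pa; maximum is in CB.
τ_max = T_CB·r/J = 1.043e6·0.394/0.0379 = 1.086×10^7 Pa.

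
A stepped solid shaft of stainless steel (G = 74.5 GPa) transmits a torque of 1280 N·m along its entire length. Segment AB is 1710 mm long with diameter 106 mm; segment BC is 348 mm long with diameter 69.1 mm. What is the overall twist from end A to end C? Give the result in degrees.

0.289°

J_AB = π(0.106)⁴/32 = 1.24×10^-5 m⁴; J_BC = π(0.0691)⁴/32 = 2.24×10^-6 m⁴.
θ = (T/G)·Σ L_i/J_i = (1280/74.5×10⁹)·(1.71/1.24×10^-5 + 0.348/2.24×10^-6) = 5.042×10^-3 rad.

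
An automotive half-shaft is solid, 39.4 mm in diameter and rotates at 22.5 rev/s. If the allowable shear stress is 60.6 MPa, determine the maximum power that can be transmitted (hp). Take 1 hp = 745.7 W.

138 hp

J = πd⁴/32 = π(0.0394)⁴/32 = 2.366×10^-7 m⁴.
T_max = τ_allow·J/r = 6.06×10^7 × 2.366×10^-7 / 0.0197 = 727.8 N·m.
ω = 2π·22.5 = 141.4 rad/s, so P_max = T_max·ω = 1.029×10^5 W.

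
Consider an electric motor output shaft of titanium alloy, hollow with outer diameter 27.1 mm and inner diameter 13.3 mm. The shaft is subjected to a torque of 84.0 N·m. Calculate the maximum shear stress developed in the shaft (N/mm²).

22.8 N/mm²

J = π(d_o⁴ − d_i⁴)/32 = π(0.0271⁴ − 0.0133⁴)/32 = 4.988×10^-8 m⁴.
τ_max = T·r/J = 84.00 × 0.0136 / 4.988×10^-8 = 2.282×10^7 Pa.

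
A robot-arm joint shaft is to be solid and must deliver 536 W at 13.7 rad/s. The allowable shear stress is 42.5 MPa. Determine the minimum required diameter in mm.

16.7 mm

ω = 13.7 rad/s, so T = P/ω = 536 / 13.70 = 39.12 N·m.
For a solid shaft τ_max = 16T/(πd³), so d = (16T/(π τ_allow))^(1/3) = (16·39.12/(π·4.25×10^7))^(1/3) = 0.01674 m.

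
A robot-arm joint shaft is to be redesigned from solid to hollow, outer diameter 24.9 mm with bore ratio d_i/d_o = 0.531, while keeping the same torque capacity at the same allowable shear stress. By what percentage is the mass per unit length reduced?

24.1 %

Equal τ_max and T ⇒ the solid shaft needs d_s³ = d_o³(1−k⁴), so d_s = 24.9·(1−0.531⁴)^(1/3) = 24.22 mm.
Area ratio A_h/A_s = d_o²(1−k²)/d_s² = (1−k²)/(1−k⁴)^(2/3) = 0.7588.
Mass saving = 1 − 0.7588 = 24.1 %.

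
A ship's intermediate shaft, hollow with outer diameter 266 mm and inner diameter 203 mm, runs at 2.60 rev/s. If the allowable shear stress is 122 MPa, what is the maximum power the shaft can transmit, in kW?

J = π(d_o⁴ − d_i⁴)/32 = π(0.266⁴ − 0.203⁴)/32 = 3.248×10^-4 m⁴.
T_max = τ_allow·J/r = 1.22×10^8 × 3.248×10^-4 / 0.133 = 297900 N·m.
ω = 2π·2.60 = 16.34 rad/s, so P_max = T_max·ω = 4.867×10^6 W.

4870 kW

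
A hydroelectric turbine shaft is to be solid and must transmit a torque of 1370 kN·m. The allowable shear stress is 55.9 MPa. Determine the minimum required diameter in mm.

500 mm

For a solid shaft τ_max = 16T/(πd³), so d = (16T/(π τ_allow))^(1/3) = (16·1.370e6/(π·5.59×10^7))^(1/3) = 0.4998 m.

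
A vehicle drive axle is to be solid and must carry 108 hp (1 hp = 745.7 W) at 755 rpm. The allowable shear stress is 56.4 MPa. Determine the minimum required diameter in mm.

ω = 2π·755/60 = 79.06 rad/s, so T = P/ω = 108×745.7 / 79.06 = 1019 N·m.
For a solid shaft τ_max = 16T/(πd³), so d = (16T/(π τ_allow))^(1/3) = (16·1019/(π·5.64×10^7))^(1/3) = 0.04514 m.

45.1 mm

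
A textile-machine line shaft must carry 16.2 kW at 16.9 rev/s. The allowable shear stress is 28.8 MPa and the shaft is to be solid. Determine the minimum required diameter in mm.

ω = 2π·16.9 = 106.2 rad/s, so T = P/ω = 16.2×10³ / 106.2 = 152.6 N·m.
For a solid shaft τ_max = 16T/(πd³), so d = (16T/(π τ_allow))^(1/3) = (16·152.6/(π·2.88×10^7))^(1/3) = 0.02999 m.

30.0 mm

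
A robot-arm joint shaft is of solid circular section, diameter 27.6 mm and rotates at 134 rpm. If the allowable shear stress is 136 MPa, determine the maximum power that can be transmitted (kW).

7.88 kW

J = πd⁴/32 = π(0.0276)⁴/32 = 5.697×10^-8 m⁴.
T_max = τ_allow·J/r = 1.36×10^8 × 5.697×10^-8 / 0.0138 = 561.4 N·m.
ω = 2π·134/60 = 14.03 rad/s, so P_max = T_max·ω = 7878 W.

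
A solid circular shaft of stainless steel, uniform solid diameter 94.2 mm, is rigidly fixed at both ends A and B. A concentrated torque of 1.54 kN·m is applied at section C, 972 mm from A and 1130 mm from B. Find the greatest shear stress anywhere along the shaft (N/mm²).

5.04 N/mm²

With uniform GJ and both ends fixed, compatibility θ_AC = θ_CB gives T_A·a = T_B·b, together with T_A + T_B = T₀.
T_A = T₀·b/(a+b) = 1540·1130/2102 = 827.9 N·m; T_B = 712.1 N·m.
τ in each portion: τ_AC = 5.04×10^6 Pa, τ_CB = 4.34×10^6 Pa; maximum is in AC.
τ_max = T_AC·r/J = 827.9·0.0471/7.73×10^-6 = 5.044×10^6 Pa.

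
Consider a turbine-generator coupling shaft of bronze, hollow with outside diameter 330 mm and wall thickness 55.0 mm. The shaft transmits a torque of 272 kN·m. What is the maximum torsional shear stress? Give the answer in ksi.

6.97 ksi

J = π(d_o⁴ − d_i⁴)/32 = π(0.330⁴ − 0.220⁴)/32 = 9.343×10^-4 m⁴.
τ_max = T·r/J = 272000 × 0.165 / 9.343×10^-4 = 4.804×10^7 Pa.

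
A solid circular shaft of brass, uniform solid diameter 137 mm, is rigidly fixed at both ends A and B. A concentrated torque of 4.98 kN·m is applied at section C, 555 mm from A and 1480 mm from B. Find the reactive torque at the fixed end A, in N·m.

With uniform GJ and both ends fixed, compatibility θ_AC = θ_CB gives T_A·a = T_B·b, together with T_A + T_B = T₀.
T_A = T₀·b/(a+b) = 4980·1480/2035 = 3622 N·m; T_B = 1358 N·m.

3620 N·m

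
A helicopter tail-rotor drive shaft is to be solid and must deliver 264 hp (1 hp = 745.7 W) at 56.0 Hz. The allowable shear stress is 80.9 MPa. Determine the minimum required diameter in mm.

ω = 2π·56.0 = 351.9 rad/s, so T = P/ω = 264×745.7 / 351.9 = 559.5 N·m.
For a solid shaft τ_max = 16T/(πd³), so d = (16T/(π τ_allow))^(1/3) = (16·559.5/(π·8.09×10^7))^(1/3) = 0.03278 m.

32.8 mm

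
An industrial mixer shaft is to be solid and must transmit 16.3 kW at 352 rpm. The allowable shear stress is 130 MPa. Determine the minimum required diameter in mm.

25.9 mm

ω = 2π·352/60 = 36.86 rad/s, so T = P/ω = 16.3×10³ / 36.86 = 442.2 N·m.
For a solid shaft τ_max = 16T/(πd³), so d = (16T/(π τ_allow))^(1/3) = (16·442.2/(π·1.30×10^8))^(1/3) = 0.02588 m.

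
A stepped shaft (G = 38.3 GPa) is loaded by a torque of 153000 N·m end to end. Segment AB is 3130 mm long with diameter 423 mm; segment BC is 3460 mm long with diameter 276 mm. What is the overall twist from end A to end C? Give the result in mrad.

28.2 mrad

J_AB = π(0.423)⁴/32 = 3.14×10^-3 m⁴; J_BC = π(0.276)⁴/32 = 5.70×10^-4 m⁴.
θ = (T/G)·Σ L_i/J_i = (153000/38.3×10⁹)·(3.13/3.14×10^-3 + 3.46/5.70×10^-4) = 0.02824 rad.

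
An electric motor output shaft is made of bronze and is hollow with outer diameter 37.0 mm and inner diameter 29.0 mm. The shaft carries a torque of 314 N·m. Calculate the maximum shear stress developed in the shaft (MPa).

J = π(d_o⁴ − d_i⁴)/32 = π(0.0370⁴ − 0.0290⁴)/32 = 1.146×10^-7 m⁴.
τ_max = T·r/J = 314.0 × 0.0185 / 1.146×10^-7 = 5.071×10^7 Pa.

50.7 MPa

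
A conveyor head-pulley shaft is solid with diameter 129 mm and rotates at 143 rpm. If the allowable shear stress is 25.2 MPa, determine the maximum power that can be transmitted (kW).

159 kW

J = πd⁴/32 = π(0.129)⁴/32 = 2.719×10^-5 m⁴.
T_max = τ_allow·J/r = 2.52×10^7 × 2.719×10^-5 / 0.0645 = 10620 N·m.
ω = 2π·143/60 = 14.97 rad/s, so P_max = T_max·ω = 1.591×10^5 W.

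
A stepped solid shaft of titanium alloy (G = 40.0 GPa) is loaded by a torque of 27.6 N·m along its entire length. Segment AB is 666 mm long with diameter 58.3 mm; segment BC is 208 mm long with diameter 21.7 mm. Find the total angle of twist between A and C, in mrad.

7.00 mrad

J_AB = π(0.0583)⁴/32 = 1.13×10^-6 m⁴; J_BC = π(0.0217)⁴/32 = 2.18×10^-8 m⁴.
θ = (T/G)·Σ L_i/J_i = (27.60/40.0×10⁹)·(0.666/1.13×10^-6 + 0.208/2.18×10^-8) = 6.998×10^-3 rad.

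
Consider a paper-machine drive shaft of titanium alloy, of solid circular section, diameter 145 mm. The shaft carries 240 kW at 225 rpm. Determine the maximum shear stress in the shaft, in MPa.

ω = 2π·225/60 = 23.56 rad/s, so T = P/ω = 240×10³ / 23.56 = 10190 N·m.
J = πd⁴/32 = π(0.145)⁴/32 = 4.340×10^-5 m⁴.
τ_max = T·r/J = 10190 × 0.0725 / 4.340×10^-5 = 1.702×10^7 Pa.

17.0 MPa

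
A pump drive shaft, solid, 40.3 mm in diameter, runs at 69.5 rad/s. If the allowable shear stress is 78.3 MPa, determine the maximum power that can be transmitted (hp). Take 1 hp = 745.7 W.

J = πd⁴/32 = π(0.0403)⁴/32 = 2.590×10^-7 m⁴.
T_max = τ_allow·J/r = 7.83×10^7 × 2.590×10^-7 / 0.0201 = 1006 N·m.
ω = 69.5 rad/s, so P_max = T_max·ω = 6.993×10^4 W.

93.8 hp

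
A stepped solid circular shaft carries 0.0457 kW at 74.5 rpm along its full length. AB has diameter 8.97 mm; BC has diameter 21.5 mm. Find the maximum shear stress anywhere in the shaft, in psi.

6000 psi

ω = 2π·74.5/60 = 7.802 rad/s, so T = P/ω = 0.0457×10³ / 7.802 = 5.858 N·m.
Under the same torque, τ_max = 16T/(πd³) is largest where d is smallest — segment AB (d = 8.97 mm).
τ_max = 16·5.858/(π·(0.00897)³) = 4.134×10^7 Pa.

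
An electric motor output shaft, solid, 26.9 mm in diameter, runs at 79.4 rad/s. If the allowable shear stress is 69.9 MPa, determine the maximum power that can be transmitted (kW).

J = πd⁴/32 = π(0.0269)⁴/32 = 5.141×10^-8 m⁴.
T_max = τ_allow·J/r = 6.99×10^7 × 5.141×10^-8 / 0.0135 = 267.2 N·m.
ω = 79.4 rad/s, so P_max = T_max·ω = 2.121×10^4 W.

21.2 kW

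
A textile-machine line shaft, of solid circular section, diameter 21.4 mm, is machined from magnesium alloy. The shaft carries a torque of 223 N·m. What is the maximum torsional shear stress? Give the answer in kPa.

J = πd⁴/32 = π(0.0214)⁴/32 = 2.059×10^-8 m⁴.
τ_max = T·r/J = 223.0 × 0.0107 / 2.059×10^-8 = 1.159×10^8 Pa.

116000 kPa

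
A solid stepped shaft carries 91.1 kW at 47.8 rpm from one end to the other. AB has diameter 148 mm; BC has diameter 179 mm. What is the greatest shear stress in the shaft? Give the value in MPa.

28.6 MPa

ω = 2π·47.8/60 = 5.006 rad/s, so T = P/ω = 91.1×10³ / 5.006 = 18200 N·m.
Under the same torque, τ_max = 16T/(πd³) is largest where d is smallest — segment AB (d = 148 mm).
τ_max = 16·18200/(π·(0.148)³) = 2.859×10^7 Pa.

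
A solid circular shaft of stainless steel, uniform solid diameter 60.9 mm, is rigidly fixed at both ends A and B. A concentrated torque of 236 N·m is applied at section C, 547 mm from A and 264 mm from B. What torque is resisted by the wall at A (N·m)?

With uniform GJ and both ends fixed, compatibility θ_AC = θ_CB gives T_A·a = T_B·b, together with T_A + T_B = T₀.
T_A = T₀·b/(a+b) = 236.0·264/811.0 = 76.82 N·m; T_B = 159.2 N·m.

76.8 N·m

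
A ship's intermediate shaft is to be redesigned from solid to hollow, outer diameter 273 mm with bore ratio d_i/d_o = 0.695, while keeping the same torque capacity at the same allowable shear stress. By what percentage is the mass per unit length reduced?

Equal τ_max and T ⇒ the solid shaft needs d_s³ = d_o³(1−k⁴), so d_s = 273·(1−0.695⁴)^(1/3) = 249.9 mm.
Area ratio A_h/A_s = d_o²(1−k²)/d_s² = (1−k²)/(1−k⁴)^(2/3) = 0.6172.
Mass saving = 1 − 0.6172 = 38.3 %.

38.3 %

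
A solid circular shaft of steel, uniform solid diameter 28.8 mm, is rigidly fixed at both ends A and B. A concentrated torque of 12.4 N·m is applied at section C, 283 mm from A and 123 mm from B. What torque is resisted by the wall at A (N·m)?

With uniform GJ and both ends fixed, compatibility θ_AC = θ_CB gives T_A·a = T_B·b, together with T_A + T_B = T₀.
T_A = T₀·b/(a+b) = 12.40·123/406.0 = 3.757 N·m; T_B = 8.643 N·m.

3.76 N·m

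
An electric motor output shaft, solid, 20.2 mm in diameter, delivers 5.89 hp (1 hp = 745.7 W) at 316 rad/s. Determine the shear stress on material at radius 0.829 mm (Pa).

ω = 316 rad/s, so T = P/ω = 5.89×745.7 / 316.0 = 13.90 N·m.
J = πd⁴/32 = π(0.0202)⁴/32 = 1.635×10^-8 m⁴.
Shear stress varies linearly with radius: τ = T·r/J = 13.90 × 8.29e-4 / 1.635×10^-8 = 7.049×10^5 Pa.

705000 Pa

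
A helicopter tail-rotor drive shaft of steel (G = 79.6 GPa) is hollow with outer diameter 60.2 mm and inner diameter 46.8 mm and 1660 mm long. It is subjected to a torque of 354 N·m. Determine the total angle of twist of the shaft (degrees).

J = π(d_o⁴ − d_i⁴)/32 = π(0.0602⁴ − 0.0468⁴)/32 = 8.184×10^-7 m⁴.
θ = T·L/(G·J) = 354.0 × 1.66 / (79.6×10⁹ × 8.184×10^-7) = 9.020×10^-3 rad.

0.517°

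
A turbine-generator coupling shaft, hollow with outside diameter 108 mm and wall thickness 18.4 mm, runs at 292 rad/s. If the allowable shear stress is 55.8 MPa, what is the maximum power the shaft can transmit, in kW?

3270 kW

J = π(d_o⁴ − d_i⁴)/32 = π(0.108⁴ − 0.0712⁴)/32 = 1.083×10^-5 m⁴.
T_max = τ_allow·J/r = 5.58×10^7 × 1.083×10^-5 / 0.0540 = 11190 N·m.
ω = 292 rad/s, so P_max = T_max·ω = 3.269×10^6 W.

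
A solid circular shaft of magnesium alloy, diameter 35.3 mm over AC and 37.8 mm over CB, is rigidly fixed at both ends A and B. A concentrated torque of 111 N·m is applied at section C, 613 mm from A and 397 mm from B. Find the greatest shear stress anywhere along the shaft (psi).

Compatibility: T_A·a/J_AC = T_B·b/J_CB with T_A + T_B = T₀.
J_AC = 1.52×10^-7 m⁴, J_CB = 2.00×10^-7 m⁴, so T_A = T₀·(J_AC/a)/((J_AC/a)+(J_CB/b)) = 36.63 N·m, T_B = 74.37 N·m.
τ in each portion: τ_AC = 4.24×10^6 Pa, τ_CB = 7.01×10^6 Pa; maximum is in CB.
τ_max = T_CB·r/J = 74.37·0.0189/2.00×10^-7 = 7.013×10^6 Pa.

1020 psi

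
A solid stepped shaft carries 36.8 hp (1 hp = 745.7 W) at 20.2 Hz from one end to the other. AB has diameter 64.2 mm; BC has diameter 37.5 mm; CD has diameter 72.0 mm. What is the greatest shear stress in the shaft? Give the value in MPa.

20.9 MPa

ω = 2π·20.2 = 126.9 rad/s, so T = P/ω = 36.8×745.7 / 126.9 = 216.2 N·m.
Under the same torque, τ_max = 16T/(πd³) is largest where d is smallest — segment BC (d = 37.5 mm).
τ_max = 16·216.2/(π·(0.0375)³) = 2.088×10^7 Pa.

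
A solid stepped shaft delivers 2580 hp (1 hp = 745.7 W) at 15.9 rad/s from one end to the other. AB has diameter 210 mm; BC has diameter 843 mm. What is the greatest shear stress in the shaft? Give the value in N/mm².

66.5 N/mm²

ω = 15.9 rad/s, so T = P/ω = 2580×745.7 / 15.90 = 121000 N·m.
Under the same torque, τ_max = 16T/(πd³) is largest where d is smallest — segment AB (d = 210 mm).
τ_max = 16·121000/(π·(0.210)³) = 6.654×10^7 Pa.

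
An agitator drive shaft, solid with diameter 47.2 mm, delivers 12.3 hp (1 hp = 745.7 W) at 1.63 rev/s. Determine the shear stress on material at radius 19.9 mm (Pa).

ω = 2π·1.63 = 10.24 rad/s, so T = P/ω = 12.3×745.7 / 10.24 = 895.6 N·m.
J = πd⁴/32 = π(0.0472)⁴/32 = 4.873×10^-7 m⁴.
Shear stress varies linearly with radius: τ = T·r/J = 895.6 × 0.0199 / 4.873×10^-7 = 3.658×10^7 Pa.

3.66e7 Pa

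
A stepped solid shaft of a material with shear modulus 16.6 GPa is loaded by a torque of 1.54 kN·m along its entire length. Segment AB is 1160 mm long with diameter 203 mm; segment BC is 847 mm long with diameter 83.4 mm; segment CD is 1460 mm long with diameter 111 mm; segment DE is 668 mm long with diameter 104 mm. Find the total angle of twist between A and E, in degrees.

J_AB = π(0.203)⁴/32 = 1.67×10^-4 m⁴; J_BC = π(0.0834)⁴/32 = 4.75×10^-6 m⁴; J_CD = π(0.111)⁴/32 = 1.49×10^-5 m⁴; J_DE = π(0.104)⁴/32 = 1.15×10^-5 m⁴.
θ = (T/G)·Σ L_i/J_i = (1540/16.6×10⁹)·(1.16/1.67×10^-4 + 0.847/4.75×10^-6 + 1.46/1.49×10^-5 + 0.668/1.15×10^-5) = 0.03167 rad.

1.81°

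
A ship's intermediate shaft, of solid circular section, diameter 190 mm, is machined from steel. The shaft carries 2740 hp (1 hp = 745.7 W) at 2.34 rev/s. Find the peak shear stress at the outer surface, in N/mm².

103 N/mm²

ω = 2π·2.34 = 14.70 rad/s, so T = P/ω = 2740×745.7 / 14.70 = 139000 N·m.
J = πd⁴/32 = π(0.190)⁴/32 = 1.279×10^-4 m⁴.
τ_max = T·r/J = 139000 × 0.0950 / 1.279×10^-4 = 1.032×10^8 Pa.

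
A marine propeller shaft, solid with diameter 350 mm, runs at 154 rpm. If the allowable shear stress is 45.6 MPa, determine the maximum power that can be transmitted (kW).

J = πd⁴/32 = π(0.350)⁴/32 = 1.473×10^-3 m⁴.
T_max = τ_allow·J/r = 4.56×10^7 × 1.473×10^-3 / 0.175 = 383900 N·m.
ω = 2π·154/60 = 16.13 rad/s, so P_max = T_max·ω = 6.191×10^6 W.

6190 kW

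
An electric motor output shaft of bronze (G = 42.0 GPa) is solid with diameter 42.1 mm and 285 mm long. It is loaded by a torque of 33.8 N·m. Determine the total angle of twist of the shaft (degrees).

J = πd⁴/32 = π(0.0421)⁴/32 = 3.084×10^-7 m⁴.
θ = T·L/(G·J) = 33.80 × 0.285 / (42.0×10⁹ × 3.084×10^-7) = 7.437×10^-4 rad.

0.0426°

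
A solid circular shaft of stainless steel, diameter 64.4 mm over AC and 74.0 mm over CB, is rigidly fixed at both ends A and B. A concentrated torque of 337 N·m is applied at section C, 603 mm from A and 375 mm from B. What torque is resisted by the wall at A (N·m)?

Compatibility: T_A·a/J_AC = T_B·b/J_CB with T_A + T_B = T₀.
J_AC = 1.69×10^-6 m⁴, J_CB = 2.94×10^-6 m⁴, so T_A = T₀·(J_AC/a)/((J_AC/a)+(J_CB/b)) = 88.61 N·m, T_B = 248.4 N·m.

88.6 N·m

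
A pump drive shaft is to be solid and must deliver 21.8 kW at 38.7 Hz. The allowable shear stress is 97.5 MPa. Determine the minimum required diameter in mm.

16.7 mm

ω = 2π·38.7 = 243.2 rad/s, so T = P/ω = 21.8×10³ / 243.2 = 89.65 N·m.
For a solid shaft τ_max = 16T/(πd³), so d = (16T/(π τ_allow))^(1/3) = (16·89.65/(π·9.75×10^7))^(1/3) = 0.01673 m.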